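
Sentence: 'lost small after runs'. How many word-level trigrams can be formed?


Word trigrams from [4] words:
  Trigram 1: (lost small after)
  Trigram 2: (small after runs)
Total word trigrams: 4 - 2 = 2

2


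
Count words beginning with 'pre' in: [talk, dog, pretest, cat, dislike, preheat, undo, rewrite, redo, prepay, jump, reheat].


Checking each word for prefix 'pre':
  'talk' -> no (count: 0)
  'dog' -> no (count: 0)
  'pretest' -> YES, starts with 'pre' (count: 1)
  'cat' -> no (count: 1)
  'dislike' -> no (count: 1)
  'preheat' -> YES, starts with 'pre' (count: 2)
  'undo' -> no (count: 2)
  'rewrite' -> no (count: 2)
  'redo' -> no (count: 2)
  'prepay' -> YES, starts with 'pre' (count: 3)
  'jump' -> no (count: 3)
  'reheat' -> no (count: 3)
Total with prefix 'pre': 3

3


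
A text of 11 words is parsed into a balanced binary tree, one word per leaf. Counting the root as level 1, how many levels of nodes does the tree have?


In a balanced binary tree with n leaves the deepest leaf is ceil(log2(n)) edges below the root,
so counting node levels inclusive of root and leaves gives ceil(log2(n)) + 1 levels.
log2(11) = 3.4594
ceil(3.4594) = 4
levels = 4 + 1 = 5

5


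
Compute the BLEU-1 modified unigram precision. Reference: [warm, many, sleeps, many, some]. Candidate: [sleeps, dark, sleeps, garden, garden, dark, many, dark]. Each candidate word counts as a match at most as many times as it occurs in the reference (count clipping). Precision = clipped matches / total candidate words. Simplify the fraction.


Reference word counts: {'many': 2, 'sleeps': 1, 'some': 1, 'warm': 1}
Checking each candidate word (with clipping):
  'sleeps' -> in reference (ref count 1, used 1/1) -> match (matches: 1)
  'dark' -> not in reference -> no match (matches: 1)
  'sleeps' -> ref count 1 already used up (1/1) -> clipped, no match (matches: 1)
  'garden' -> not in reference -> no match (matches: 1)
  'garden' -> not in reference -> no match (matches: 1)
  'dark' -> not in reference -> no match (matches: 1)
  'many' -> in reference (ref count 2, used 1/2) -> match (matches: 2)
  'dark' -> not in reference -> no match (matches: 2)
Clipped matches: 2, Candidate length: 8
Precision = 2/8 = 1/4

1/4


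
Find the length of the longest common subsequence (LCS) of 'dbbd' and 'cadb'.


DP table for LCS of 'dbbd' and 'cadb':
       c  a  d  b
    0  0  0  0  0
  d 0  0  0  1  1
  b 0  0  0  1  2
  b 0  0  0  1  2
  d 0  0  0  1  2
LCS: 'db'
LCS length = 2

2


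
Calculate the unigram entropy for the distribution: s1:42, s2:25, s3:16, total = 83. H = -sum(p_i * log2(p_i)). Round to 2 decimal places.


Computing entropy H = -sum(p_i * log2(p_i)):
  s1: p = 42/83 = 0.5060, -p*log2(p) = 0.4973
  s2: p = 25/83 = 0.3012, -p*log2(p) = 0.5214
  s3: p = 16/83 = 0.1928, -p*log2(p) = 0.4578
H = sum of terms = 1.4765
Rounded to 2 decimals: 1.48

1.48


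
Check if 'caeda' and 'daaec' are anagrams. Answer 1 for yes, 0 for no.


Sort characters of 'caeda': 'aacde'
Sort characters of 'daaec': 'aacde'
Sorted forms match -> they ARE anagrams
Result: 1

1


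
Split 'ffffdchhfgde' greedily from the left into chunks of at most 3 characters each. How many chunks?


'ffffdchhfgde' has 12 characters.
Chunking with max size 3:
  Chunk 1: 'fff' (positions 0-2)
  Chunk 2: 'fdc' (positions 3-5)
  Chunk 3: 'hhf' (positions 6-8)
  Chunk 4: 'gde' (positions 9-11)
Total chunks: ceil(12 / 3) = 4

4


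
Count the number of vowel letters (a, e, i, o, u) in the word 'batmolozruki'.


Scanning each character of 'batmolozruki':
  Position 1: 'b' -> consonant (running count: 0)
  Position 2: 'a' -> vowel (running count: 1)
  Position 3: 't' -> consonant (running count: 1)
  Position 4: 'm' -> consonant (running count: 1)
  Position 5: 'o' -> vowel (running count: 2)
  Position 6: 'l' -> consonant (running count: 2)
  Position 7: 'o' -> vowel (running count: 3)
  Position 8: 'z' -> consonant (running count: 3)
  Position 9: 'r' -> consonant (running count: 3)
  Position 10: 'u' -> vowel (running count: 4)
  Position 11: 'k' -> consonant (running count: 4)
  Position 12: 'i' -> vowel (running count: 5)
Total vowels: 5

5


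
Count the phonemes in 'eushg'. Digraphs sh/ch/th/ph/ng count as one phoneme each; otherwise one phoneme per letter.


Parsing 'eushg' greedily, digraphs first:
  'e' -> vowel phoneme (phonemes so far: 1)
  'u' -> vowel phoneme (phonemes so far: 2)
  'sh' -> digraph (1 consonant phoneme) (phonemes so far: 3)
  'g' -> consonant phoneme (phonemes so far: 4)
Total phonemes: 4

4


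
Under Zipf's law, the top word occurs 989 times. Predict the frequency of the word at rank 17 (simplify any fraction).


Zipf's law: freq(rank) = f1 / rank
f1 = 989, rank = 17
freq = 989 / 17
GCD(989, 17) = 1
Simplified: 989/17

989/17


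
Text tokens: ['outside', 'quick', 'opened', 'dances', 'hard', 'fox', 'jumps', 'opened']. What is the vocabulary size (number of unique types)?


Listing all tokens and tracking unique types:
  Token 1: 'outside' -> NEW (unique so far: 1)
  Token 2: 'quick' -> NEW (unique so far: 2)
  Token 3: 'opened' -> NEW (unique so far: 3)
  Token 4: 'dances' -> NEW (unique so far: 4)
  Token 5: 'hard' -> NEW (unique so far: 5)
  Token 6: 'fox' -> NEW (unique so far: 6)
  Token 7: 'jumps' -> NEW (unique so far: 7)
  Token 8: 'opened' -> duplicate (unique so far: 7)
Unique types: ('dances', 'fox', 'hard', 'jumps', 'opened', 'outside', 'quick')
Vocabulary size: 7

7


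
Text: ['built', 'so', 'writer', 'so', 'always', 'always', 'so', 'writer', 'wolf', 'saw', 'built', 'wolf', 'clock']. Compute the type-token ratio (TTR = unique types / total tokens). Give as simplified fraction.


Tokens: 13
Unique types: ('always', 'built', 'clock', 'saw', 'so', 'wolf', 'writer') = 7
TTR = 7/13
Already in lowest terms.

7/13


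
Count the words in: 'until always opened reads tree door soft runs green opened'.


Counting words by splitting on spaces:
  Word 1: 'until'
  Word 2: 'always'
  Word 3: 'opened'
  Word 4: 'reads'
  Word 5: 'tree'
  Word 6: 'door'
  Word 7: 'soft'
  Word 8: 'runs'
  Word 9: 'green'
  Word 10: 'opened'
Total words: 10

10


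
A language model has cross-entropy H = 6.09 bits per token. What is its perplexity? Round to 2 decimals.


Perplexity formula: PP = 2^H
H = 6.09
PP = 2^6.09
Decompose: 2^6.09 = 2^6 * 2^0.09
2^6 = 64, 2^0.09 ~ 1.0643702
PP ~ 64 * 1.0643702 = 68.1196928
Rounded to 2 decimals: 68.12

68.12


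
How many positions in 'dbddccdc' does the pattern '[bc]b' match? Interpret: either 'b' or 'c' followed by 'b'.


Pattern: [bc]b means either 'b' or 'c' followed by 'b'.
Scanning 'dbddccdc' position-by-position:
  Pos 0: window 'db' -> no
  Pos 1: window 'bd' -> no
  Pos 2: window 'dd' -> no
  Pos 3: window 'dc' -> no
  Pos 4: window 'cc' -> no
  Pos 5: window 'cd' -> no
  Pos 6: window 'dc' -> no
  Pos 7: window 'c' -> no
Total matches: 0

0


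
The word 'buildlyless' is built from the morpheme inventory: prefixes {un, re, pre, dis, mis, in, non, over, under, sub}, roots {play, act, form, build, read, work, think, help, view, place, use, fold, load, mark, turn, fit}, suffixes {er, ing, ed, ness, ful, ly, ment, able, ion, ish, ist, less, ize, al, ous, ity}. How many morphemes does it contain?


Segmenting 'buildlyless' against the inventory:
  'build' -> root (morpheme 1)
  'ly' -> suffix (morpheme 2)
  'less' -> suffix (morpheme 3)
Total morphemes: 3

3


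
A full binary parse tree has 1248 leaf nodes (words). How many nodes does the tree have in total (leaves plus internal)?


Leaf nodes (terminals): 1248
Internal nodes = n - 1 = 1248 - 1 = 1247
Total = leaves + internal = 1248 + 1247 = 2495

2495


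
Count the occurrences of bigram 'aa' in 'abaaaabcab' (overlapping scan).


Scanning 'abaaaabcab' for bigram 'aa':
  Position 0: 'ab' -> no
  Position 1: 'ba' -> no
  Position 2: 'aa' -> MATCH
  Position 3: 'aa' -> MATCH
  Position 4: 'aa' -> MATCH
  Position 5: 'ab' -> no
  Position 6: 'bc' -> no
  Position 7: 'ca' -> no
  Position 8: 'ab' -> no
Total matches: 3

3


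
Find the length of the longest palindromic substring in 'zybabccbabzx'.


Scanning 'zybabccbabzx' for palindromic substrings.
Substring at positions 2-9: 'babccbab'.
Check: reverse('babccbab') = 'babccbab' -> palindrome confirmed.
Neighbouring characters ('y' / 'z') break symmetry, so it cannot extend further.
No longer palindromic substring exists; longest length = 8

8


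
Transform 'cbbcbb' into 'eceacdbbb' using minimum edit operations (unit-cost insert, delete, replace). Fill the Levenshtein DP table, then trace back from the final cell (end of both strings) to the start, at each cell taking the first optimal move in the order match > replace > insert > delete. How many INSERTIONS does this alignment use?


Edit distance = 5. Backtracking from cell (6, 9) with preference match > replace > insert > delete,
then listing the resulting alignment 'cbbcbb' -> 'eceacdbbb' left to right:
  Step 1: insert 'e' [insertion #1]
  Step 2: keep 'c'
  Step 3: replace b->e
  Step 4: replace b->a
  Step 5: keep 'c'
  Step 6: insert 'd' [insertion #2]
  Step 7: insert 'b' [insertion #3]
  Step 8: keep 'b'
  Step 9: keep 'b'
Total insertions: 3

3


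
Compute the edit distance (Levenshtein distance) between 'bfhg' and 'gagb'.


Building DP table for s1='bfhg' (len 4) and s2='gagb' (len 4):
       g  a  g  b
    0  1  2  3  4
  b 1  1  2  3  3
  f 2  2  2  3  4
  h 3  3  3  3  4
  g 4  3  4  3  4
Edit distance = dp[4][4] = 4

4


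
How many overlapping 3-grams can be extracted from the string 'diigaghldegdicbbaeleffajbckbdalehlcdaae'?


String 'diigaghldegdicbbaeleffajbckbdalehlcdaae' has length L = 39.
Number of overlapping n-grams = L - n + 1
Substituting: 39 - 3 + 1 = 37

37


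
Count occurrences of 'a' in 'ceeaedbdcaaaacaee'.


Scanning 'ceeaedbdcaaaacaee' for 'a':
  Position 3: 'a' -> MATCH (count: 1)
  Position 9: 'a' -> MATCH (count: 2)
  Position 10: 'a' -> MATCH (count: 3)
  Position 11: 'a' -> MATCH (count: 4)
  Position 12: 'a' -> MATCH (count: 5)
  Position 14: 'a' -> MATCH (count: 6)
Total occurrences of 'a': 6

6


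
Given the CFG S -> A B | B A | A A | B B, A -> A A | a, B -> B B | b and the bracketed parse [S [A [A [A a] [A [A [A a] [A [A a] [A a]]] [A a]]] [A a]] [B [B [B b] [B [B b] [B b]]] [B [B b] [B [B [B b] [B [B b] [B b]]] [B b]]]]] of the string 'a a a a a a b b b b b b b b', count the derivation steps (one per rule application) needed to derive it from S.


Every bracketed nonterminal node [X ...] in the tree is produced by exactly one rule application.
Reading the tree off as a leftmost derivation:
  Step 1: S  =>  A B   (applied S -> A B)
  Step 2: A B  =>  A A B   (applied A -> A A)
  Step 3: A A B  =>  A A A B   (applied A -> A A)
  Step 4: A A A B  =>  a A A B   (applied A -> a)
  Step 5: a A A B  =>  a A A A B   (applied A -> A A)
  Step 6: a A A A B  =>  a A A A A B   (applied A -> A A)
  Step 7: a A A A A B  =>  a a A A A B   (applied A -> a)
  Step 8: a a A A A B  =>  a a A A A A B   (applied A -> A A)
  Step 9: a a A A A A B  =>  a a a A A A B   (applied A -> a)
  Step 10: a a a A A A B  =>  a a a a A A B   (applied A -> a)
  Step 11: a a a a A A B  =>  a a a a a A B   (applied A -> a)
  Step 12: a a a a a A B  =>  a a a a a a B   (applied A -> a)
  Step 13: a a a a a a B  =>  a a a a a a B B   (applied B -> B B)
  Step 14: a a a a a a B B  =>  a a a a a a B B B   (applied B -> B B)
  Step 15: a a a a a a B B B  =>  a a a a a a b B B   (applied B -> b)
  Step 16: a a a a a a b B B  =>  a a a a a a b B B B   (applied B -> B B)
  Step 17: a a a a a a b B B B  =>  a a a a a a b b B B   (applied B -> b)
  Step 18: a a a a a a b b B B  =>  a a a a a a b b b B   (applied B -> b)
  Step 19: a a a a a a b b b B  =>  a a a a a a b b b B B   (applied B -> B B)
  Step 20: a a a a a a b b b B B  =>  a a a a a a b b b b B   (applied B -> b)
  Step 21: a a a a a a b b b b B  =>  a a a a a a b b b b B B   (applied B -> B B)
  Step 22: a a a a a a b b b b B B  =>  a a a a a a b b b b B B B   (applied B -> B B)
  Step 23: a a a a a a b b b b B B B  =>  a a a a a a b b b b b B B   (applied B -> b)
  Step 24: a a a a a a b b b b b B B  =>  a a a a a a b b b b b B B B   (applied B -> B B)
  Step 25: a a a a a a b b b b b B B B  =>  a a a a a a b b b b b b B B   (applied B -> b)
  Step 26: a a a a a a b b b b b b B B  =>  a a a a a a b b b b b b b B   (applied B -> b)
  Step 27: a a a a a a b b b b b b b B  =>  a a a a a a b b b b b b b b   (applied B -> b)
Final yield: a a a a a a b b b b b b b b
Total rewrite steps: 27

27


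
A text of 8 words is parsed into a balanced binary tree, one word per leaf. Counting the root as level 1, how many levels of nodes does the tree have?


In a balanced binary tree with n leaves the deepest leaf is ceil(log2(n)) edges below the root,
so counting node levels inclusive of root and leaves gives ceil(log2(n)) + 1 levels.
log2(8) = 3.0000
ceil(3.0000) = 3
levels = 3 + 1 = 4

4


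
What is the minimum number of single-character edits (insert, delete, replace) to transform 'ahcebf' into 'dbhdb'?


Building DP table for s1='ahcebf' (len 6) and s2='dbhdb' (len 5):
       d  b  h  d  b
    0  1  2  3  4  5
  a 1  1  2  3  4  5
  h 2  2  2  2  3  4
  c 3  3  3  3  3  4
  e 4  4  4  4  4  4
  b 5  5  4  5  5  4
  f 6  6  5  5  6  5
Edit distance = dp[6][5] = 5

5


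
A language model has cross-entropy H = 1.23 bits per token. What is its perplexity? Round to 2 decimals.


Perplexity formula: PP = 2^H
H = 1.23
PP = 2^1.23
Decompose: 2^1.23 = 2^1 * 2^0.23
2^1 = 2, 2^0.23 ~ 1.1728349
PP ~ 2 * 1.1728349 = 2.3456698
Rounded to 2 decimals: 2.35

2.35


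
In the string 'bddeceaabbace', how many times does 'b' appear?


Scanning 'bddeceaabbace' for 'b':
  Position 0: 'b' -> MATCH (count: 1)
  Position 8: 'b' -> MATCH (count: 2)
  Position 9: 'b' -> MATCH (count: 3)
Total occurrences of 'b': 3

3


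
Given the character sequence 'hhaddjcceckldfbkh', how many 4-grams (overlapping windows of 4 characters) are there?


String 'hhaddjcceckldfbkh' has length L = 17.
Number of overlapping n-grams = L - n + 1
Substituting: 17 - 4 + 1 = 14

14


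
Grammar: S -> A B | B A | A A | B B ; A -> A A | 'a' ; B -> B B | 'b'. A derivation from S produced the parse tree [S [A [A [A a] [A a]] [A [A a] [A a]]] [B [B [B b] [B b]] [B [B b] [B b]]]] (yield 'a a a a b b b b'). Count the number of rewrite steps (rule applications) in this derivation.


Every bracketed nonterminal node [X ...] in the tree is produced by exactly one rule application.
Reading the tree off as a leftmost derivation:
  Step 1: S  =>  A B   (applied S -> A B)
  Step 2: A B  =>  A A B   (applied A -> A A)
  Step 3: A A B  =>  A A A B   (applied A -> A A)
  Step 4: A A A B  =>  a A A B   (applied A -> a)
  Step 5: a A A B  =>  a a A B   (applied A -> a)
  Step 6: a a A B  =>  a a A A B   (applied A -> A A)
  Step 7: a a A A B  =>  a a a A B   (applied A -> a)
  Step 8: a a a A B  =>  a a a a B   (applied A -> a)
  Step 9: a a a a B  =>  a a a a B B   (applied B -> B B)
  Step 10: a a a a B B  =>  a a a a B B B   (applied B -> B B)
  Step 11: a a a a B B B  =>  a a a a b B B   (applied B -> b)
  Step 12: a a a a b B B  =>  a a a a b b B   (applied B -> b)
  Step 13: a a a a b b B  =>  a a a a b b B B   (applied B -> B B)
  Step 14: a a a a b b B B  =>  a a a a b b b B   (applied B -> b)
  Step 15: a a a a b b b B  =>  a a a a b b b b   (applied B -> b)
Final yield: a a a a b b b b
Total rewrite steps: 15

15


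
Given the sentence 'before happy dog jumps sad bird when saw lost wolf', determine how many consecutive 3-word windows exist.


Word trigrams from [10] words:
  Trigram 1: (before happy dog)
  Trigram 2: (happy dog jumps)
  Trigram 3: (dog jumps sad)
  Trigram 4: (jumps sad bird)
  Trigram 5: (sad bird when)
  Trigram 6: (bird when saw)
  Trigram 7: (when saw lost)
  Trigram 8: (saw lost wolf)
Total word trigrams: 10 - 2 = 8

8


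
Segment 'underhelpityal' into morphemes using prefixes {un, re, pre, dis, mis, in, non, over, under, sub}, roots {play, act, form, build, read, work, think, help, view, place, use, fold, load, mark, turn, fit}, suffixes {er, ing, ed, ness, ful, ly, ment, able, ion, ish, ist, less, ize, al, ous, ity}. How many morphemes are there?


Segmenting 'underhelpityal' against the inventory:
  'under' -> prefix (morpheme 1)
  'help' -> root (morpheme 2)
  'ity' -> suffix (morpheme 3)
  'al' -> suffix (morpheme 4)
Total morphemes: 4

4


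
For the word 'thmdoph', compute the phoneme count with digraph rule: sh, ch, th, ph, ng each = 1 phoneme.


Parsing 'thmdoph' greedily, digraphs first:
  'th' -> digraph (1 consonant phoneme) (phonemes so far: 1)
  'm' -> consonant phoneme (phonemes so far: 2)
  'd' -> consonant phoneme (phonemes so far: 3)
  'o' -> vowel phoneme (phonemes so far: 4)
  'ph' -> digraph (1 consonant phoneme) (phonemes so far: 5)
Total phonemes: 5

5


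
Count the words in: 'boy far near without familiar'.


Counting words by splitting on spaces:
  Word 1: 'boy'
  Word 2: 'far'
  Word 3: 'near'
  Word 4: 'without'
  Word 5: 'familiar'
Total words: 5

5


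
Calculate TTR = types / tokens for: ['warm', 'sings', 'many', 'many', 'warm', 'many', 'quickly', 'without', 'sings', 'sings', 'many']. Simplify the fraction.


Tokens: 11
Unique types: ('many', 'quickly', 'sings', 'warm', 'without') = 5
TTR = 5/11
Already in lowest terms.

5/11


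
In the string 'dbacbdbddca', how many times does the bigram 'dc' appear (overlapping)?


Scanning 'dbacbdbddca' for bigram 'dc':
  Position 0: 'db' -> no
  Position 1: 'ba' -> no
  Position 2: 'ac' -> no
  Position 3: 'cb' -> no
  Position 4: 'bd' -> no
  Position 5: 'db' -> no
  Position 6: 'bd' -> no
  Position 7: 'dd' -> no
  Position 8: 'dc' -> MATCH
  Position 9: 'ca' -> no
Total matches: 1

1


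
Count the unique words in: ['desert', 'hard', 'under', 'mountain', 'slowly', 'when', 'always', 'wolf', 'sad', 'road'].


Listing all tokens and tracking unique types:
  Token 1: 'desert' -> NEW (unique so far: 1)
  Token 2: 'hard' -> NEW (unique so far: 2)
  Token 3: 'under' -> NEW (unique so far: 3)
  Token 4: 'mountain' -> NEW (unique so far: 4)
  Token 5: 'slowly' -> NEW (unique so far: 5)
  Token 6: 'when' -> NEW (unique so far: 6)
  Token 7: 'always' -> NEW (unique so far: 7)
  Token 8: 'wolf' -> NEW (unique so far: 8)
  Token 9: 'sad' -> NEW (unique so far: 9)
  Token 10: 'road' -> NEW (unique so far: 10)
Unique types: ('always', 'desert', 'hard', 'mountain', 'road', 'sad', 'slowly', 'under', 'when', 'wolf')
Vocabulary size: 10

10


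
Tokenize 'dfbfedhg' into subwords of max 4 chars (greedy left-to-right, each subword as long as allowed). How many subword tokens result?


'dfbfedhg' has 8 characters.
Chunking with max size 4:
  Chunk 1: 'dfbf' (positions 0-3)
  Chunk 2: 'edhg' (positions 4-7)
Total chunks: ceil(8 / 4) = 2

2


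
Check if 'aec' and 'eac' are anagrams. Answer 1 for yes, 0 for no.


Sort characters of 'aec': 'ace'
Sort characters of 'eac': 'ace'
Sorted forms match -> they ARE anagrams
Result: 1

1


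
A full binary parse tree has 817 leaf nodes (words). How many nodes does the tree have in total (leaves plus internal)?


Leaf nodes (terminals): 817
Internal nodes = n - 1 = 817 - 1 = 816
Total = leaves + internal = 817 + 816 = 1633

1633


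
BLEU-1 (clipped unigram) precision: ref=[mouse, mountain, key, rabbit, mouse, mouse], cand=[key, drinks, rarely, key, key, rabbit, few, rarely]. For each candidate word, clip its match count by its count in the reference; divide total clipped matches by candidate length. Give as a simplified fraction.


Reference word counts: {'key': 1, 'mountain': 1, 'mouse': 3, 'rabbit': 1}
Checking each candidate word (with clipping):
  'key' -> in reference (ref count 1, used 1/1) -> match (matches: 1)
  'drinks' -> not in reference -> no match (matches: 1)
  'rarely' -> not in reference -> no match (matches: 1)
  'key' -> ref count 1 already used up (1/1) -> clipped, no match (matches: 1)
  'key' -> ref count 1 already used up (1/1) -> clipped, no match (matches: 1)
  'rabbit' -> in reference (ref count 1, used 1/1) -> match (matches: 2)
  'few' -> not in reference -> no match (matches: 2)
  'rarely' -> not in reference -> no match (matches: 2)
Clipped matches: 2, Candidate length: 8
Precision = 2/8 = 1/4

1/4


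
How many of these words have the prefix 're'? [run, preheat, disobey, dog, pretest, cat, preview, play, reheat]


Checking each word for prefix 're':
  'run' -> no (count: 0)
  'preheat' -> no (count: 0)
  'disobey' -> no (count: 0)
  'dog' -> no (count: 0)
  'pretest' -> no (count: 0)
  'cat' -> no (count: 0)
  'preview' -> no (count: 0)
  'play' -> no (count: 0)
  'reheat' -> YES, starts with 're' (count: 1)
Total with prefix 're': 1

1


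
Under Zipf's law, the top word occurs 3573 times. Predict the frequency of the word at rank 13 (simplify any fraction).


Zipf's law: freq(rank) = f1 / rank
f1 = 3573, rank = 13
freq = 3573 / 13
GCD(3573, 13) = 1
Simplified: 3573/13

3573/13


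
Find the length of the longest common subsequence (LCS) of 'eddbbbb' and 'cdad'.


DP table for LCS of 'eddbbbb' and 'cdad':
       c  d  a  d
    0  0  0  0  0
  e 0  0  0  0  0
  d 0  0  1  1  1
  d 0  0  1  1  2
  b 0  0  1  1  2
  b 0  0  1  1  2
  b 0  0  1  1  2
  b 0  0  1  1  2
LCS: 'dd'
LCS length = 2

2


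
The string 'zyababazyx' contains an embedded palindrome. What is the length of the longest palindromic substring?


Scanning 'zyababazyx' for palindromic substrings.
Substring at positions 2-6: 'ababa'.
Check: reverse('ababa') = 'ababa' -> palindrome confirmed.
Neighbouring characters ('y' / 'z') break symmetry, so it cannot extend further.
No longer palindromic substring exists; longest length = 5

5


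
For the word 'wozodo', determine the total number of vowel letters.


Scanning each character of 'wozodo':
  Position 1: 'w' -> consonant (running count: 0)
  Position 2: 'o' -> vowel (running count: 1)
  Position 3: 'z' -> consonant (running count: 1)
  Position 4: 'o' -> vowel (running count: 2)
  Position 5: 'd' -> consonant (running count: 2)
  Position 6: 'o' -> vowel (running count: 3)
Total vowels: 3

3


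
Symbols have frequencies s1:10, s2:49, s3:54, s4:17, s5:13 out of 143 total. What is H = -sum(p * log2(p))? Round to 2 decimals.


Computing entropy H = -sum(p_i * log2(p_i)):
  s1: p = 10/143 = 0.0699, -p*log2(p) = 0.2684
  s2: p = 49/143 = 0.3427, -p*log2(p) = 0.5295
  s3: p = 54/143 = 0.3776, -p*log2(p) = 0.5306
  s4: p = 17/143 = 0.1189, -p*log2(p) = 0.3653
  s5: p = 13/143 = 0.0909, -p*log2(p) = 0.3145
H = sum of terms = 2.0083
Rounded to 2 decimals: 2.01

2.01


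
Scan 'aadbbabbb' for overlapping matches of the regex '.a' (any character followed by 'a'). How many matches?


Pattern: .a means any character followed by 'a'.
Scanning 'aadbbabbb' position-by-position:
  Pos 0: window 'aa' -> MATCH
  Pos 1: window 'ad' -> no
  Pos 2: window 'db' -> no
  Pos 3: window 'bb' -> no
  Pos 4: window 'ba' -> MATCH
  Pos 5: window 'ab' -> no
  Pos 6: window 'bb' -> no
  Pos 7: window 'bb' -> no
  Pos 8: window 'b' -> no
Total matches: 2

2


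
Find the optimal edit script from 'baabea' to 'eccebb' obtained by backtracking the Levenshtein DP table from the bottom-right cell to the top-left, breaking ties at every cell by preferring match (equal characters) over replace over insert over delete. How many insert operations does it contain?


Edit distance = 6. Backtracking from cell (6, 6) with preference match > replace > insert > delete,
then listing the resulting alignment 'baabea' -> 'eccebb' left to right:
  Step 1: replace b->e
  Step 2: replace a->c
  Step 3: replace a->c
  Step 4: replace b->e
  Step 5: replace e->b
  Step 6: replace a->b
Total insertions: 0

0


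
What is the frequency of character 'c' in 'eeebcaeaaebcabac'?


Scanning 'eeebcaeaaebcabac' for 'c':
  Position 4: 'c' -> MATCH (count: 1)
  Position 11: 'c' -> MATCH (count: 2)
  Position 15: 'c' -> MATCH (count: 3)
Total occurrences of 'c': 3

3


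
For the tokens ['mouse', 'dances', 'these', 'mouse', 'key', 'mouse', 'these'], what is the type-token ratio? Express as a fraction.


Tokens: 7
Unique types: ('dances', 'key', 'mouse', 'these') = 4
TTR = 4/7
Already in lowest terms.

4/7


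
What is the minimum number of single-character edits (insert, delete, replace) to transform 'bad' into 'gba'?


Building DP table for s1='bad' (len 3) and s2='gba' (len 3):
       g  b  a
    0  1  2  3
  b 1  1  1  2
  a 2  2  2  1
  d 3  3  3  2
Edit distance = dp[3][3] = 2

2


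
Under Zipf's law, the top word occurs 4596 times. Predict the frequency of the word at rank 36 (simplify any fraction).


Zipf's law: freq(rank) = f1 / rank
f1 = 4596, rank = 36
freq = 4596 / 36
GCD(4596, 36) = 12
Simplified: 383/3

383/3


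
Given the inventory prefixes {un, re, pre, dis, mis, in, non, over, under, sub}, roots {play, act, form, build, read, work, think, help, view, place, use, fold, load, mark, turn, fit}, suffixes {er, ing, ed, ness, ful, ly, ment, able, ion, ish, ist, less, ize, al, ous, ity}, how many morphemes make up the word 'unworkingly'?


Segmenting 'unworkingly' against the inventory:
  'un' -> prefix (morpheme 1)
  'work' -> root (morpheme 2)
  'ing' -> suffix (morpheme 3)
  'ly' -> suffix (morpheme 4)
Total morphemes: 4

4


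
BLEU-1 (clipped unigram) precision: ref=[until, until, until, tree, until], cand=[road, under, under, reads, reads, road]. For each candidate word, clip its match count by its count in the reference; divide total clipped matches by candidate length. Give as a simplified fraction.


Reference word counts: {'tree': 1, 'until': 4}
Checking each candidate word (with clipping):
  'road' -> not in reference -> no match (matches: 0)
  'under' -> not in reference -> no match (matches: 0)
  'under' -> not in reference -> no match (matches: 0)
  'reads' -> not in reference -> no match (matches: 0)
  'reads' -> not in reference -> no match (matches: 0)
  'road' -> not in reference -> no match (matches: 0)
Clipped matches: 0, Candidate length: 6
Precision = 0/6 = 0

0


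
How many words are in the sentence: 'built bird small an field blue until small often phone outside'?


Counting words by splitting on spaces:
  Word 1: 'built'
  Word 2: 'bird'
  Word 3: 'small'
  Word 4: 'an'
  Word 5: 'field'
  Word 6: 'blue'
  Word 7: 'until'
  Word 8: 'small'
  Word 9: 'often'
  Word 10: 'phone'
  Word 11: 'outside'
Total words: 11

11


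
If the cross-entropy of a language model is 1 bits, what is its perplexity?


Perplexity formula: PP = 2^H
H = 1
PP = 2^1
Steps: 2^1 = 2
PP = 2

2


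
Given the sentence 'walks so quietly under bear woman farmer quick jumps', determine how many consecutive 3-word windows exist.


Word trigrams from [9] words:
  Trigram 1: (walks so quietly)
  Trigram 2: (so quietly under)
  Trigram 3: (quietly under bear)
  Trigram 4: (under bear woman)
  Trigram 5: (bear woman farmer)
  Trigram 6: (woman farmer quick)
  Trigram 7: (farmer quick jumps)
Total word trigrams: 9 - 2 = 7

7


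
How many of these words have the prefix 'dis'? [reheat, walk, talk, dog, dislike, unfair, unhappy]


Checking each word for prefix 'dis':
  'reheat' -> no (count: 0)
  'walk' -> no (count: 0)
  'talk' -> no (count: 0)
  'dog' -> no (count: 0)
  'dislike' -> YES, starts with 'dis' (count: 1)
  'unfair' -> no (count: 1)
  'unhappy' -> no (count: 1)
Total with prefix 'dis': 1

1


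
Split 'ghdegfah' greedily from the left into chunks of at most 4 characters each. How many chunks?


'ghdegfah' has 8 characters.
Chunking with max size 4:
  Chunk 1: 'ghde' (positions 0-3)
  Chunk 2: 'gfah' (positions 4-7)
Total chunks: ceil(8 / 4) = 2

2


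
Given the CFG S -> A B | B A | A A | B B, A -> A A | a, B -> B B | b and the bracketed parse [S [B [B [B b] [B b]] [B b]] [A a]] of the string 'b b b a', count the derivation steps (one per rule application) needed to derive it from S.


Every bracketed nonterminal node [X ...] in the tree is produced by exactly one rule application.
Reading the tree off as a leftmost derivation:
  Step 1: S  =>  B A   (applied S -> B A)
  Step 2: B A  =>  B B A   (applied B -> B B)
  Step 3: B B A  =>  B B B A   (applied B -> B B)
  Step 4: B B B A  =>  b B B A   (applied B -> b)
  Step 5: b B B A  =>  b b B A   (applied B -> b)
  Step 6: b b B A  =>  b b b A   (applied B -> b)
  Step 7: b b b A  =>  b b b a   (applied A -> a)
Final yield: b b b a
Total rewrite steps: 7

7


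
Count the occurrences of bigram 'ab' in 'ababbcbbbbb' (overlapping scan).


Scanning 'ababbcbbbbb' for bigram 'ab':
  Position 0: 'ab' -> MATCH
  Position 1: 'ba' -> no
  Position 2: 'ab' -> MATCH
  Position 3: 'bb' -> no
  Position 4: 'bc' -> no
  Position 5: 'cb' -> no
  Position 6: 'bb' -> no
  Position 7: 'bb' -> no
  Position 8: 'bb' -> no
  Position 9: 'bb' -> no
Total matches: 2

2


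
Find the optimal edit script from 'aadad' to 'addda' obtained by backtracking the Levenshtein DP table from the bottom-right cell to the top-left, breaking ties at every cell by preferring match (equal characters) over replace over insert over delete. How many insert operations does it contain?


Edit distance = 3. Backtracking from cell (5, 5) with preference match > replace > insert > delete,
then listing the resulting alignment 'aadad' -> 'addda' left to right:
  Step 1: keep 'a'
  Step 2: replace a->d
  Step 3: keep 'd'
  Step 4: replace a->d
  Step 5: replace d->a
Total insertions: 0

0


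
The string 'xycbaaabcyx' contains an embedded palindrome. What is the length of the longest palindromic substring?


Scanning 'xycbaaabcyx' for palindromic substrings.
Substring at positions 0-10: 'xycbaaabcyx'.
Check: reverse('xycbaaabcyx') = 'xycbaaabcyx' -> palindrome confirmed.
No longer palindromic substring exists; longest length = 11

11


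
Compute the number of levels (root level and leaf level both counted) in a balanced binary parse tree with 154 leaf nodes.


In a balanced binary tree with n leaves the deepest leaf is ceil(log2(n)) edges below the root,
so counting node levels inclusive of root and leaves gives ceil(log2(n)) + 1 levels.
log2(154) = 7.2668
ceil(7.2668) = 8
levels = 8 + 1 = 9

9


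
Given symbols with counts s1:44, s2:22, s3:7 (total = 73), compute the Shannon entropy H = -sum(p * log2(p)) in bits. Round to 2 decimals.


Computing entropy H = -sum(p_i * log2(p_i)):
  s1: p = 44/73 = 0.6027, -p*log2(p) = 0.4402
  s2: p = 22/73 = 0.3014, -p*log2(p) = 0.5215
  s3: p = 7/73 = 0.0959, -p*log2(p) = 0.3243
H = sum of terms = 1.2860
Rounded to 2 decimals: 1.29

1.29


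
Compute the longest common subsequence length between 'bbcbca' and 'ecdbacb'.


DP table for LCS of 'bbcbca' and 'ecdbacb':
       e  c  d  b  a  c  b
    0  0  0  0  0  0  0  0
  b 0  0  0  0  1  1  1  1
  b 0  0  0  0  1  1  1  2
  c 0  0  1  1  1  1  2  2
  b 0  0  1  1  2  2  2  3
  c 0  0  1  1  2  2  3  3
  a 0  0  1  1  2  3  3  3
LCS: 'bcb'
LCS length = 3

3


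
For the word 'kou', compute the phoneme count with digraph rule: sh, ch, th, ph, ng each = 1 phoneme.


Parsing 'kou' greedily, digraphs first:
  'k' -> consonant phoneme (phonemes so far: 1)
  'o' -> vowel phoneme (phonemes so far: 2)
  'u' -> vowel phoneme (phonemes so far: 3)
Total phonemes: 3

3


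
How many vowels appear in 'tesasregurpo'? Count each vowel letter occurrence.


Scanning each character of 'tesasregurpo':
  Position 1: 't' -> consonant (running count: 0)
  Position 2: 'e' -> vowel (running count: 1)
  Position 3: 's' -> consonant (running count: 1)
  Position 4: 'a' -> vowel (running count: 2)
  Position 5: 's' -> consonant (running count: 2)
  Position 6: 'r' -> consonant (running count: 2)
  Position 7: 'e' -> vowel (running count: 3)
  Position 8: 'g' -> consonant (running count: 3)
  Position 9: 'u' -> vowel (running count: 4)
  Position 10: 'r' -> consonant (running count: 4)
  Position 11: 'p' -> consonant (running count: 4)
  Position 12: 'o' -> vowel (running count: 5)
Total vowels: 5

5


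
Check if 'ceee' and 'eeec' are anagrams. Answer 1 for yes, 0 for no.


Sort characters of 'ceee': 'ceee'
Sort characters of 'eeec': 'ceee'
Sorted forms match -> they ARE anagrams
Result: 1

1


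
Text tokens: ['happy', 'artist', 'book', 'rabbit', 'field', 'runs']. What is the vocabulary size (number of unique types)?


Listing all tokens and tracking unique types:
  Token 1: 'happy' -> NEW (unique so far: 1)
  Token 2: 'artist' -> NEW (unique so far: 2)
  Token 3: 'book' -> NEW (unique so far: 3)
  Token 4: 'rabbit' -> NEW (unique so far: 4)
  Token 5: 'field' -> NEW (unique so far: 5)
  Token 6: 'runs' -> NEW (unique so far: 6)
Unique types: ('artist', 'book', 'field', 'happy', 'rabbit', 'runs')
Vocabulary size: 6

6


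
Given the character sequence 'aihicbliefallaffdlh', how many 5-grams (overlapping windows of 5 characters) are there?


String 'aihicbliefallaffdlh' has length L = 19.
Number of overlapping n-grams = L - n + 1
Substituting: 19 - 5 + 1 = 15

15


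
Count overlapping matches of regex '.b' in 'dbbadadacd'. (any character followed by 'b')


Pattern: .b means any character followed by 'b'.
Scanning 'dbbadadacd' position-by-position:
  Pos 0: window 'db' -> MATCH
  Pos 1: window 'bb' -> MATCH
  Pos 2: window 'ba' -> no
  Pos 3: window 'ad' -> no
  Pos 4: window 'da' -> no
  Pos 5: window 'ad' -> no
  Pos 6: window 'da' -> no
  Pos 7: window 'ac' -> no
  Pos 8: window 'cd' -> no
  Pos 9: window 'd' -> no
Total matches: 2

2


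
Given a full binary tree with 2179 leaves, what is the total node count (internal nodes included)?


Leaf nodes (terminals): 2179
Internal nodes = n - 1 = 2179 - 1 = 2178
Total = leaves + internal = 2179 + 2178 = 4357

4357


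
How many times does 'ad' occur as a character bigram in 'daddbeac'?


Scanning 'daddbeac' for bigram 'ad':
  Position 0: 'da' -> no
  Position 1: 'ad' -> MATCH
  Position 2: 'dd' -> no
  Position 3: 'db' -> no
  Position 4: 'be' -> no
  Position 5: 'ea' -> no
  Position 6: 'ac' -> no
Total matches: 1

1


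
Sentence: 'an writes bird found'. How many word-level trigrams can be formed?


Word trigrams from [4] words:
  Trigram 1: (an writes bird)
  Trigram 2: (writes bird found)
Total word trigrams: 4 - 2 = 2

2


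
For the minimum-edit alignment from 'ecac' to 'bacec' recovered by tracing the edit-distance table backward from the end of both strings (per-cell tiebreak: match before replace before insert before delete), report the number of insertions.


Edit distance = 3. Backtracking from cell (4, 5) with preference match > replace > insert > delete,
then listing the resulting alignment 'ecac' -> 'bacec' left to right:
  Step 1: insert 'b' [insertion #1]
  Step 2: replace e->a
  Step 3: keep 'c'
  Step 4: replace a->e
  Step 5: keep 'c'
Total insertions: 1

1


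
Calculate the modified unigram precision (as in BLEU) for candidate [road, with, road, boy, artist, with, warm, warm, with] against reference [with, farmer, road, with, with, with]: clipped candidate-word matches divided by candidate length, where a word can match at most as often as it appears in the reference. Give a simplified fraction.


Reference word counts: {'farmer': 1, 'road': 1, 'with': 4}
Checking each candidate word (with clipping):
  'road' -> in reference (ref count 1, used 1/1) -> match (matches: 1)
  'with' -> in reference (ref count 4, used 1/4) -> match (matches: 2)
  'road' -> ref count 1 already used up (1/1) -> clipped, no match (matches: 2)
  'boy' -> not in reference -> no match (matches: 2)
  'artist' -> not in reference -> no match (matches: 2)
  'with' -> in reference (ref count 4, used 2/4) -> match (matches: 3)
  'warm' -> not in reference -> no match (matches: 3)
  'warm' -> not in reference -> no match (matches: 3)
  'with' -> in reference (ref count 4, used 3/4) -> match (matches: 4)
Clipped matches: 4, Candidate length: 9
Precision = 4/9

4/9


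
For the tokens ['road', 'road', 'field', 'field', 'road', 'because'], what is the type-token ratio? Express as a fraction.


Tokens: 6
Unique types: ('because', 'field', 'road') = 3
TTR = 3/6
Simplify: divide both by 3 -> 1/2
TTR = 1/2

1/2


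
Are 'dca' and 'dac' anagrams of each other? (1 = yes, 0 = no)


Sort characters of 'dca': 'acd'
Sort characters of 'dac': 'acd'
Sorted forms match -> they ARE anagrams
Result: 1

1


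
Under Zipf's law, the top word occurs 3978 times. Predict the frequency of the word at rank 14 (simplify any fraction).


Zipf's law: freq(rank) = f1 / rank
f1 = 3978, rank = 14
freq = 3978 / 14
GCD(3978, 14) = 2
Simplified: 1989/7

1989/7


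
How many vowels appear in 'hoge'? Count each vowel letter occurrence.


Scanning each character of 'hoge':
  Position 1: 'h' -> consonant (running count: 0)
  Position 2: 'o' -> vowel (running count: 1)
  Position 3: 'g' -> consonant (running count: 1)
  Position 4: 'e' -> vowel (running count: 2)
Total vowels: 2

2


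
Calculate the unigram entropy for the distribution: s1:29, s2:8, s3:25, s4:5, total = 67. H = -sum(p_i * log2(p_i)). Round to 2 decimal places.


Computing entropy H = -sum(p_i * log2(p_i)):
  s1: p = 29/67 = 0.4328, -p*log2(p) = 0.5229
  s2: p = 8/67 = 0.1194, -p*log2(p) = 0.3661
  s3: p = 25/67 = 0.3731, -p*log2(p) = 0.5307
  s4: p = 5/67 = 0.0746, -p*log2(p) = 0.2794
H = sum of terms = 1.6991
Rounded to 2 decimals: 1.70

1.70


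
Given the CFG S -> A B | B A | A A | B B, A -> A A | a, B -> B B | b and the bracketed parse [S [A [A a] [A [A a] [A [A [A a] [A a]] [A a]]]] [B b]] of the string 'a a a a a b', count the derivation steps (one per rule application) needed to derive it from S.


Every bracketed nonterminal node [X ...] in the tree is produced by exactly one rule application.
Reading the tree off as a leftmost derivation:
  Step 1: S  =>  A B   (applied S -> A B)
  Step 2: A B  =>  A A B   (applied A -> A A)
  Step 3: A A B  =>  a A B   (applied A -> a)
  Step 4: a A B  =>  a A A B   (applied A -> A A)
  Step 5: a A A B  =>  a a A B   (applied A -> a)
  Step 6: a a A B  =>  a a A A B   (applied A -> A A)
  Step 7: a a A A B  =>  a a A A A B   (applied A -> A A)
  Step 8: a a A A A B  =>  a a a A A B   (applied A -> a)
  Step 9: a a a A A B  =>  a a a a A B   (applied A -> a)
  Step 10: a a a a A B  =>  a a a a a B   (applied A -> a)
  Step 11: a a a a a B  =>  a a a a a b   (applied B -> b)
Final yield: a a a a a b
Total rewrite steps: 11

11


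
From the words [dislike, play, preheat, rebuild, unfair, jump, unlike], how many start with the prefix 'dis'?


Checking each word for prefix 'dis':
  'dislike' -> YES, starts with 'dis' (count: 1)
  'play' -> no (count: 1)
  'preheat' -> no (count: 1)
  'rebuild' -> no (count: 1)
  'unfair' -> no (count: 1)
  'jump' -> no (count: 1)
  'unlike' -> no (count: 1)
Total with prefix 'dis': 1

1


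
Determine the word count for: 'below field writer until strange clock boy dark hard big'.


Counting words by splitting on spaces:
  Word 1: 'below'
  Word 2: 'field'
  Word 3: 'writer'
  Word 4: 'until'
  Word 5: 'strange'
  Word 6: 'clock'
  Word 7: 'boy'
  Word 8: 'dark'
  Word 9: 'hard'
  Word 10: 'big'
Total words: 10

10


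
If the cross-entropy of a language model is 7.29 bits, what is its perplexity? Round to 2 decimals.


Perplexity formula: PP = 2^H
H = 7.29
PP = 2^7.29
Decompose: 2^7.29 = 2^7 * 2^0.29
2^7 = 128, 2^0.29 ~ 1.2226403
PP ~ 128 * 1.2226403 = 156.4979584
Rounded to 2 decimals: 156.50

156.50


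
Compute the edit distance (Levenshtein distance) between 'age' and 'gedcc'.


Building DP table for s1='age' (len 3) and s2='gedcc' (len 5):
       g  e  d  c  c
    0  1  2  3  4  5
  a 1  1  2  3  4  5
  g 2  1  2  3  4  5
  e 3  2  1  2  3  4
Edit distance = dp[3][5] = 4

4


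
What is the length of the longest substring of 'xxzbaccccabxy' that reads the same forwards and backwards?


Scanning 'xxzbaccccabxy' for palindromic substrings.
Substring at positions 3-10: 'baccccab'.
Check: reverse('baccccab') = 'baccccab' -> palindrome confirmed.
Neighbouring characters ('z' / 'x') break symmetry, so it cannot extend further.
No longer palindromic substring exists; longest length = 8

8
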